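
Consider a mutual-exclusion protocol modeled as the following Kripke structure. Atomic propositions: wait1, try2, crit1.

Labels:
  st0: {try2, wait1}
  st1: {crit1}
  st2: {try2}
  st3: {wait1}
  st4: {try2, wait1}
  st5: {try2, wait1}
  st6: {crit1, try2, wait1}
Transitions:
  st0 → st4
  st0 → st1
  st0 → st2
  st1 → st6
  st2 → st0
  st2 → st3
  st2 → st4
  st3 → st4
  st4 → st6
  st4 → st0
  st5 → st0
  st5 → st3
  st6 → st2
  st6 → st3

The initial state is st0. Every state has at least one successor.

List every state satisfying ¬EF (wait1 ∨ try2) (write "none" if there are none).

States satisfying wait1 ∨ try2: {st0, st2, st3, st4, st5, st6}.
States satisfying EF (wait1 ∨ try2): {st0, st1, st2, st3, st4, st5, st6}.
States satisfying ¬EF (wait1 ∨ try2): ∅.

none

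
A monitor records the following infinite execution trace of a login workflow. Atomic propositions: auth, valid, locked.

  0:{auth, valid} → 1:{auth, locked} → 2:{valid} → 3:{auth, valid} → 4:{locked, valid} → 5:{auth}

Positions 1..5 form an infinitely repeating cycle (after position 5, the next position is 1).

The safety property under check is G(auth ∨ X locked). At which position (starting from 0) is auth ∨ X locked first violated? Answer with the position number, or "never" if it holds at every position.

2

Check auth ∨ X locked at each position in order: 0 ✓, 1 ✓.
At position 2 the labels are {valid} and the next position 3 has {auth, valid}, so auth ∨ X locked is false there. This is the first violation.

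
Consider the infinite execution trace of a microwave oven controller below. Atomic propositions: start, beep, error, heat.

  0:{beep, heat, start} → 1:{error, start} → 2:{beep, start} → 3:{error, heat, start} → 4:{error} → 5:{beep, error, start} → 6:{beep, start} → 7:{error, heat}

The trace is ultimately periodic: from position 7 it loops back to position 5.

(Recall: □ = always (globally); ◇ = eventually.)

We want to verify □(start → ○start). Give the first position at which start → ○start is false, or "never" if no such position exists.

3

Check start → ○start at each position in order: 0 ✓, 1 ✓, 2 ✓.
At position 3 the labels are {error, heat, start} and the next position 4 has {error}, so start → ○start is false there. This is the first violation.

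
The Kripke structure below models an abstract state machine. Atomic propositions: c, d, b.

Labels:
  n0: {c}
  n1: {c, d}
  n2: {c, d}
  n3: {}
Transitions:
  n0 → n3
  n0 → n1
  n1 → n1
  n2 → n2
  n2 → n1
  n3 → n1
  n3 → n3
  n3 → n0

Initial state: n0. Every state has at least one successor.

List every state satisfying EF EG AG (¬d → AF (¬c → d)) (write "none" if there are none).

States satisfying EG AG (¬d → AF (¬c → d)): {n1, n2}.
States satisfying EF EG AG (¬d → AF (¬c → d)): {n0, n1, n2, n3}.

{n0, n1, n2, n3}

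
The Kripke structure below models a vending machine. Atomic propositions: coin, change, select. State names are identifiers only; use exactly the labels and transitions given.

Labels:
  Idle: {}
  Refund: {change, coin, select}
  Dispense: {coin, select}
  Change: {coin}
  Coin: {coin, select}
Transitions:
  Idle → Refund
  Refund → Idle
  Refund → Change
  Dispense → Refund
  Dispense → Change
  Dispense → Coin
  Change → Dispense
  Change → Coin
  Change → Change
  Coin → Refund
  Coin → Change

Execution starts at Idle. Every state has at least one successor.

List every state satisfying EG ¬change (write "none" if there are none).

States satisfying ¬change: {Idle, Dispense, Change, Coin}.
States satisfying EG ¬change: {Dispense, Change, Coin}.

{Dispense, Change, Coin}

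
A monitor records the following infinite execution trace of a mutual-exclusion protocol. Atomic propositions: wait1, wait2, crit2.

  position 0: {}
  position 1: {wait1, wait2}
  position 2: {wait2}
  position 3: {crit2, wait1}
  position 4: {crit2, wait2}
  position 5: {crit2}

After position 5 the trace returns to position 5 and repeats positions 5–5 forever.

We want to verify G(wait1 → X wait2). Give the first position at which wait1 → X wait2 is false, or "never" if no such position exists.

never

wait1 → X wait2 holds at every position 0..5, and those are all the positions the trace ever visits, so the invariant G(wait1 → X wait2) is never violated.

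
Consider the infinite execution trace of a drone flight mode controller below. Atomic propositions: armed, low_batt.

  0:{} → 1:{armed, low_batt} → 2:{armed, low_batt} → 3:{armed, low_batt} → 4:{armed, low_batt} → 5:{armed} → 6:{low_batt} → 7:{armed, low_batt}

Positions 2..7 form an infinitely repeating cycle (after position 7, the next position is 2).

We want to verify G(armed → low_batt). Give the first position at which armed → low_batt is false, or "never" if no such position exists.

5

Check armed → low_batt at each position in order: 0 ✓, 1 ✓, 2 ✓, 3 ✓, 4 ✓.
At position 5 the labels are {armed}, so armed → low_batt is false there. This is the first violation.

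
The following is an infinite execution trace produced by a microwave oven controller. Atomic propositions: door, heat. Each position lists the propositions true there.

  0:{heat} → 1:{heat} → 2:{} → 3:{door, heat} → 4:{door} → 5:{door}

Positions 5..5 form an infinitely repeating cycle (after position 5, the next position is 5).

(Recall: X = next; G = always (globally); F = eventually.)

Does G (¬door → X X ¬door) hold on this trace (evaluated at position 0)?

Does not hold

¬door → X X ¬door must hold at every position from 0 onward. It fails at position 1, so G (¬door → X X ¬door) is false.
Positions where ¬door holds: 0, 1, 2.
Check X X ¬door at each: 0→ok, 1→fails, 2→fails.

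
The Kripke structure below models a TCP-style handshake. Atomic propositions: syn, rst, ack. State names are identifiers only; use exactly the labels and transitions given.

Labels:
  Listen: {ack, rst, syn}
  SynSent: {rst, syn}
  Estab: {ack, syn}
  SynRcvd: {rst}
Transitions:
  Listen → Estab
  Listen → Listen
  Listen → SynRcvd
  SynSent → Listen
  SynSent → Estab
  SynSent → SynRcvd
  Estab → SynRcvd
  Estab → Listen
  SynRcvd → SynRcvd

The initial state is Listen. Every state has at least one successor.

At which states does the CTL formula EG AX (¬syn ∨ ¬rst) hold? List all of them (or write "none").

{SynRcvd}

States satisfying AX (¬syn ∨ ¬rst): {SynRcvd}.
States satisfying EG AX (¬syn ∨ ¬rst): {SynRcvd}.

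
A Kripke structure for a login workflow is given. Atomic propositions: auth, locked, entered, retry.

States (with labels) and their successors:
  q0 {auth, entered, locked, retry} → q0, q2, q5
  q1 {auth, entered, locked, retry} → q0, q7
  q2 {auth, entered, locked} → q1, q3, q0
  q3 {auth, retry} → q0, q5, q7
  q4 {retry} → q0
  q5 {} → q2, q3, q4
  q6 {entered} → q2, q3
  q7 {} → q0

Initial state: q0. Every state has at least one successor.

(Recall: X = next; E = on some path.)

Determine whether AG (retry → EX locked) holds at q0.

States satisfying retry → EX locked: {q0, q1, q2, q3, q4, q5, q6, q7}.
States satisfying AG (retry → EX locked): {q0, q1, q2, q3, q4, q5, q6, q7}.
Every state reachable from q0 satisfies retry → EX locked.
q0 ∈ Sat(AG (retry → EX locked)).

Yes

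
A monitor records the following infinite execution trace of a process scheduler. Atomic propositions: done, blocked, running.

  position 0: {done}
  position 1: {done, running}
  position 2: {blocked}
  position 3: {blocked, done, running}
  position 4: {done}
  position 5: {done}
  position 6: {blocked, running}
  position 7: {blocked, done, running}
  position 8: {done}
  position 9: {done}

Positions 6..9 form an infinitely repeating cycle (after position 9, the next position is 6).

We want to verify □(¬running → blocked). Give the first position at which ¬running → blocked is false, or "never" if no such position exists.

At position 0 the labels are {done}, so ¬running → blocked is false there. This is the first violation.

0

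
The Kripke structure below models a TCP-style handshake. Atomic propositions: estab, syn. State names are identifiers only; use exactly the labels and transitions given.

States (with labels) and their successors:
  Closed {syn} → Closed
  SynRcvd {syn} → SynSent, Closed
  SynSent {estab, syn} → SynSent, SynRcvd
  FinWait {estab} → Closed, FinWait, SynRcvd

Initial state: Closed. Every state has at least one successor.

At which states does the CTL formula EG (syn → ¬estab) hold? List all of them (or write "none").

{Closed, SynRcvd, FinWait}

States satisfying syn → ¬estab: {Closed, SynRcvd, FinWait}.
States satisfying EG (syn → ¬estab): {Closed, SynRcvd, FinWait}.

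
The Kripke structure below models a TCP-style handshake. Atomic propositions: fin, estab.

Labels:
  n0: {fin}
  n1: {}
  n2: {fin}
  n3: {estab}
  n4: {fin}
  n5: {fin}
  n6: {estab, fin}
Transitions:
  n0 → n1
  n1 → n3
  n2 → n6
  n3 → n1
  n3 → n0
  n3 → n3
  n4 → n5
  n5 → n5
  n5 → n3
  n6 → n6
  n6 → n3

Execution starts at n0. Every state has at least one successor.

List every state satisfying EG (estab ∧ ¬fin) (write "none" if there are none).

{n3}

States satisfying estab ∧ ¬fin: {n3}.
States satisfying EG (estab ∧ ¬fin): {n3}.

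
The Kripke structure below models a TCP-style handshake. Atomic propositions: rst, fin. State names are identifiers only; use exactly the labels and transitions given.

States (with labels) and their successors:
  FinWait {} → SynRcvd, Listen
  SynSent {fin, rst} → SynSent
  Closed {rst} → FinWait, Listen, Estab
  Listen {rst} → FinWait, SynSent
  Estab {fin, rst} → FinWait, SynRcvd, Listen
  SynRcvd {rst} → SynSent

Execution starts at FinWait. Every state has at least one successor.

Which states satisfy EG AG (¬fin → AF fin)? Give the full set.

States satisfying AG (¬fin → AF fin): {SynSent, SynRcvd}.
States satisfying EG AG (¬fin → AF fin): {SynSent, SynRcvd}.

{SynSent, SynRcvd}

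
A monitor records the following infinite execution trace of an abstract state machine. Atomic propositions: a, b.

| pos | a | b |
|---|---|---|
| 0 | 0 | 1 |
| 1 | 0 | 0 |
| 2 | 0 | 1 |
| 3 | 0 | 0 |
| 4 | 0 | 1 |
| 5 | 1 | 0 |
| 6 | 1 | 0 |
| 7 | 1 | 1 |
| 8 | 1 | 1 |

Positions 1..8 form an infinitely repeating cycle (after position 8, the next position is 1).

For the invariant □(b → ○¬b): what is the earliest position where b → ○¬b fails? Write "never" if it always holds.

Check b → ○¬b at each position in order: 0 ✓, 1 ✓, 2 ✓, 3 ✓, 4 ✓, 5 ✓, 6 ✓.
At position 7 the labels are {a, b} and the next position 8 has {a, b}, so b → ○¬b is false there. This is the first violation.

7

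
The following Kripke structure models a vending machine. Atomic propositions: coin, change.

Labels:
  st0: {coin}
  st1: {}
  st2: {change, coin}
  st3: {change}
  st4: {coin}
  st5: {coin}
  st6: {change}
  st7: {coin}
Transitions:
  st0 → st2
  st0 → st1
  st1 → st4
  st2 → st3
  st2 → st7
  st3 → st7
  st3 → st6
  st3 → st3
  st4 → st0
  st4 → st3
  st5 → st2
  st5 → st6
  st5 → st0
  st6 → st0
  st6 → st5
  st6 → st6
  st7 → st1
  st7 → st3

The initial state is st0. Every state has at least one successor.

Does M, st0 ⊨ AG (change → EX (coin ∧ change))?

Does not hold

States satisfying change → EX (coin ∧ change): {st0, st1, st4, st5, st7}.
States satisfying AG (change → EX (coin ∧ change)): ∅.
st2 is reachable from st0 and violates change → EX (coin ∧ change), so AG fails at st0.
st0 ∉ Sat(AG (change → EX (coin ∧ change))).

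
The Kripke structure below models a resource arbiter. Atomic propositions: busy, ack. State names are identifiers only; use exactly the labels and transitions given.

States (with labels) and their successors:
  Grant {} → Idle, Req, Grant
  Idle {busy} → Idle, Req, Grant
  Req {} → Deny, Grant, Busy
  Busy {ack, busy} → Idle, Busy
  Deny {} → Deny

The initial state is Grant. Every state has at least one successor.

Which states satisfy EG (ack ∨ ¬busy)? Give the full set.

{Grant, Req, Busy, Deny}

States satisfying ack ∨ ¬busy: {Grant, Req, Busy, Deny}.
States satisfying EG (ack ∨ ¬busy): {Grant, Req, Busy, Deny}.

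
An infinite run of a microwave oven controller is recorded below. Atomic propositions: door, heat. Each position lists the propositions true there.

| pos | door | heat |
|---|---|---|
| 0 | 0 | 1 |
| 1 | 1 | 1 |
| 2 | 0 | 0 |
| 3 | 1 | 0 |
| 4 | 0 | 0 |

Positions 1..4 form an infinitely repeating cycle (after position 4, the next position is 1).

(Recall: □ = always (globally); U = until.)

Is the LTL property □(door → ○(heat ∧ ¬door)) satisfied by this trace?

door → ○(heat ∧ ¬door) must hold at every position from 0 onward. It fails at position 1, so □(door → ○(heat ∧ ¬door)) is false.
Positions where door holds: 1, 3.
Check ○(heat ∧ ¬door) at each: 1→fails, 3→fails.

No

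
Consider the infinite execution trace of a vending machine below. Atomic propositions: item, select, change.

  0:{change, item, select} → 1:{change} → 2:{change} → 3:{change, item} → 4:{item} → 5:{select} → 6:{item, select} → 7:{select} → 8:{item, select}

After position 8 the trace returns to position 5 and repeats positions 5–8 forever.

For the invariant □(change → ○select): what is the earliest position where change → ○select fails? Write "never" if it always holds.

At position 0 the labels are {change, item, select} and the next position 1 has {change}, so change → ○select is false there. This is the first violation.

0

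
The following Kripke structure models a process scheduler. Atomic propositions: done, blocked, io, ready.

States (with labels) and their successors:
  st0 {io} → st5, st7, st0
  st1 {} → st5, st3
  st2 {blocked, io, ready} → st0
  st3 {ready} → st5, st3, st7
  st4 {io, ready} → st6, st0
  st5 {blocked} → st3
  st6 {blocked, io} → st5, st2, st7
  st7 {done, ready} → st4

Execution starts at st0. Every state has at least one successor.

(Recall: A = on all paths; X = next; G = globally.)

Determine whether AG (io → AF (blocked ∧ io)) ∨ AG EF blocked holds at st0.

States satisfying io → AF (blocked ∧ io): {st1, st2, st3, st5, st6, st7}.
States satisfying AG (io → AF (blocked ∧ io)): ∅.
States satisfying EF blocked: {st0, st1, st2, st3, st4, st5, st6, st7}.
States satisfying AG EF blocked: {st0, st1, st2, st3, st4, st5, st6, st7}.
States satisfying AG (io → AF (blocked ∧ io)) ∨ AG EF blocked: {st0, st1, st2, st3, st4, st5, st6, st7}.
st0 ∈ Sat(AG (io → AF (blocked ∧ io)) ∨ AG EF blocked).

Yes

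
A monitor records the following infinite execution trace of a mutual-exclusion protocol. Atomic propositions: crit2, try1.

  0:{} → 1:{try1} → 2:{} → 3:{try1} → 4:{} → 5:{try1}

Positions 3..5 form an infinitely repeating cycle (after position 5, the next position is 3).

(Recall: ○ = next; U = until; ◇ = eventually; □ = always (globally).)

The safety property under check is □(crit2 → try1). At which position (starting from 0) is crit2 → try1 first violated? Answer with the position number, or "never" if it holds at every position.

never

crit2 → try1 holds at every position 0..5, and those are all the positions the trace ever visits, so the invariant □(crit2 → try1) is never violated.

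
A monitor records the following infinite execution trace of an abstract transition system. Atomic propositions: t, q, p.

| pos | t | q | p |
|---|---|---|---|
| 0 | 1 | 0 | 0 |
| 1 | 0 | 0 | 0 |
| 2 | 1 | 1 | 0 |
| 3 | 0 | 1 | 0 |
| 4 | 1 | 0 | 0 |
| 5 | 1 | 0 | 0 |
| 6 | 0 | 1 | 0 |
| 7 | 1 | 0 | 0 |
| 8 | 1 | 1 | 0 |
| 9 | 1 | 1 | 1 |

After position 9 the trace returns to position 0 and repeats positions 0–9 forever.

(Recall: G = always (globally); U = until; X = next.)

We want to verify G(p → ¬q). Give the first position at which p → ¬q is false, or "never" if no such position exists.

9

Check p → ¬q at each position in order: 0 ✓, 1 ✓, 2 ✓, 3 ✓, 4 ✓, 5 ✓, 6 ✓, 7 ✓, 8 ✓.
At position 9 the labels are {p, q, t}, so p → ¬q is false there. This is the first violation.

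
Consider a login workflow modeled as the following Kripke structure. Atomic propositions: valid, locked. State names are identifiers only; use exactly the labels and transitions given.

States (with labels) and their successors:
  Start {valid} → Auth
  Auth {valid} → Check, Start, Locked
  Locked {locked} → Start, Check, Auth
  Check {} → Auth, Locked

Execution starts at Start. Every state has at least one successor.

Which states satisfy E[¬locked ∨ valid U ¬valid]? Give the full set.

{Start, Auth, Locked, Check}

States satisfying ¬locked ∨ valid: {Start, Auth, Check}.
States satisfying ¬valid: {Locked, Check}.
States satisfying E[¬locked ∨ valid U ¬valid]: {Start, Auth, Locked, Check}.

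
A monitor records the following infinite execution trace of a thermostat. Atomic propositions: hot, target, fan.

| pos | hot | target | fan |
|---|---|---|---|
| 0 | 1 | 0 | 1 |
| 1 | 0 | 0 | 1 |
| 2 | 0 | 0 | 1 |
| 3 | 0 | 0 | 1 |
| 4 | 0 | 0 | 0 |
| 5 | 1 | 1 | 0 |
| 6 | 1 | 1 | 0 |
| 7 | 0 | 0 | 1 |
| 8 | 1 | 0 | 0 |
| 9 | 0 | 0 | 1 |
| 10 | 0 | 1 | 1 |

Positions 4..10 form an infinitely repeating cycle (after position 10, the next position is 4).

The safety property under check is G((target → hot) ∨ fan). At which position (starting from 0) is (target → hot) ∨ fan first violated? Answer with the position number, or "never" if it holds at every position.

(target → hot) ∨ fan holds at every position 0..10, and those are all the positions the trace ever visits, so the invariant G((target → hot) ∨ fan) is never violated.

never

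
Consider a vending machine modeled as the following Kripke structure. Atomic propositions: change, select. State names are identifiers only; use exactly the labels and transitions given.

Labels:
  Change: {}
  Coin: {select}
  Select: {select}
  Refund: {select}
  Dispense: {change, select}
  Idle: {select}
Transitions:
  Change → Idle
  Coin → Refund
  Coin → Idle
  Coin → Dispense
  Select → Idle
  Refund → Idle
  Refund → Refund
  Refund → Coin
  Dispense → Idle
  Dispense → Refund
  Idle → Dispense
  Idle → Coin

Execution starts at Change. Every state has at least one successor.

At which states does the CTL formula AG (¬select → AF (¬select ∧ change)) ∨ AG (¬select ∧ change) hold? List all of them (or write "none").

{Coin, Select, Refund, Dispense, Idle}

States satisfying ¬select → AF (¬select ∧ change): {Coin, Select, Refund, Dispense, Idle}.
States satisfying AG (¬select → AF (¬select ∧ change)): {Coin, Select, Refund, Dispense, Idle}.
States satisfying ¬select ∧ change: ∅.
States satisfying AG (¬select ∧ change): ∅.
States satisfying AG (¬select → AF (¬select ∧ change)) ∨ AG (¬select ∧ change): {Coin, Select, Refund, Dispense, Idle}.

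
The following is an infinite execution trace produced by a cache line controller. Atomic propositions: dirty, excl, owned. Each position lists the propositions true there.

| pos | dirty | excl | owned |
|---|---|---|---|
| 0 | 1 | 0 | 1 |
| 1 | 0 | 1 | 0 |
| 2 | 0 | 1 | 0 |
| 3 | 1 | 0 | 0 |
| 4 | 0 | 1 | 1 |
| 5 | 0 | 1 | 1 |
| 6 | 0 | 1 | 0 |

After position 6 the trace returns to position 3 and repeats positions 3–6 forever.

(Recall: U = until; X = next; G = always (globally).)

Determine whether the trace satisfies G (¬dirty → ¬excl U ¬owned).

Does not hold

¬dirty → ¬excl U ¬owned must hold at every position from 0 onward. It fails at position 4, so G (¬dirty → ¬excl U ¬owned) is false.
Positions where ¬dirty holds: 1, 2, 4, 5, 6.
Check ¬excl U ¬owned at each: 1→ok, 2→ok, 4→fails, 5→fails, 6→ok.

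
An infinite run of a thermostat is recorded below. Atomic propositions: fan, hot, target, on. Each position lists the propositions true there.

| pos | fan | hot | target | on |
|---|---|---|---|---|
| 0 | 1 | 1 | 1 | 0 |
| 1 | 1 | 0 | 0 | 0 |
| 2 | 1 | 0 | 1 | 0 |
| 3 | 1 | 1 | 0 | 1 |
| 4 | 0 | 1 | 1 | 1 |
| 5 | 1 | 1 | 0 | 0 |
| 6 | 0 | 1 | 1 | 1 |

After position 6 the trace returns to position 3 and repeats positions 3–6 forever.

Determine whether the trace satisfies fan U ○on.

Holds

Walking from position 0: ○on first holds at position 2, and fan holds at every earlier position along the way, so fan U ○on holds.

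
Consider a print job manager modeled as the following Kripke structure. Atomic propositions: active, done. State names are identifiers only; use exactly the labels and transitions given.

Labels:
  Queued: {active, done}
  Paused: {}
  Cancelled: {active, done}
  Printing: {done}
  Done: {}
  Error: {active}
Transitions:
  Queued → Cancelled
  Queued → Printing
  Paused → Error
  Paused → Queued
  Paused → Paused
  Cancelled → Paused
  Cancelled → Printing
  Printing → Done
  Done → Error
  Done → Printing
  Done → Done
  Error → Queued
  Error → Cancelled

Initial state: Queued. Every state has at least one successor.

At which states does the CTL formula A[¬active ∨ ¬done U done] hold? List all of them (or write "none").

States satisfying ¬active ∨ ¬done: {Paused, Printing, Done, Error}.
States satisfying done: {Queued, Cancelled, Printing}.
States satisfying A[¬active ∨ ¬done U done]: {Queued, Cancelled, Printing, Error}.

{Queued, Cancelled, Printing, Error}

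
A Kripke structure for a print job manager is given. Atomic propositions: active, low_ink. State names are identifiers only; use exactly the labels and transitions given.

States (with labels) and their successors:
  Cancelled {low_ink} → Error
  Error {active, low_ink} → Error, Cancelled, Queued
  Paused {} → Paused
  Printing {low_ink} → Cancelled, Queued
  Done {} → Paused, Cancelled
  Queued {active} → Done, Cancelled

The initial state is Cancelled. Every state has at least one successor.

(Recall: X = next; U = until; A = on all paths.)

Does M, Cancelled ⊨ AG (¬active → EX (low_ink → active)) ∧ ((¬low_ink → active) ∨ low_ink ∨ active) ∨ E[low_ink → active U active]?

States satisfying ¬active → EX (low_ink → active): {Cancelled, Error, Paused, Printing, Done, Queued}.
States satisfying AG (¬active → EX (low_ink → active)): {Cancelled, Error, Paused, Printing, Done, Queued}.
States satisfying ¬low_ink: {Paused, Done, Queued}.
States satisfying ¬low_ink → active: {Cancelled, Error, Printing, Queued}.
States satisfying low_ink ∨ active: {Cancelled, Error, Printing, Queued}.
States satisfying (¬low_ink → active) ∨ low_ink ∨ active: {Cancelled, Error, Printing, Queued}.
States satisfying low_ink → active: {Error, Paused, Done, Queued}.
States satisfying active: {Error, Queued}.
States satisfying E[low_ink → active U active]: {Error, Queued}.
States satisfying AG (¬active → EX (low_ink → active)) ∧ ((¬low_ink → active) ∨ low_ink ∨ active) ∨ E[low_ink → active U active]: {Cancelled, Error, Printing, Queued}.
Cancelled ∈ Sat(AG (¬active → EX (low_ink → active)) ∧ ((¬low_ink → active) ∨ low_ink ∨ active) ∨ E[low_ink → active U active]).

Yes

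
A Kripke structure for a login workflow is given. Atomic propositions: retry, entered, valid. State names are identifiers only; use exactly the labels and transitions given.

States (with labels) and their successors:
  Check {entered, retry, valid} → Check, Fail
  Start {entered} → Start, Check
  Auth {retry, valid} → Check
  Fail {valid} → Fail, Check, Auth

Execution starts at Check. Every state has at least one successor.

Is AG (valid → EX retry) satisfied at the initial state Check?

Yes

States satisfying valid → EX retry: {Check, Start, Auth, Fail}.
States satisfying AG (valid → EX retry): {Check, Start, Auth, Fail}.
Every state reachable from Check satisfies valid → EX retry.
Check ∈ Sat(AG (valid → EX retry)).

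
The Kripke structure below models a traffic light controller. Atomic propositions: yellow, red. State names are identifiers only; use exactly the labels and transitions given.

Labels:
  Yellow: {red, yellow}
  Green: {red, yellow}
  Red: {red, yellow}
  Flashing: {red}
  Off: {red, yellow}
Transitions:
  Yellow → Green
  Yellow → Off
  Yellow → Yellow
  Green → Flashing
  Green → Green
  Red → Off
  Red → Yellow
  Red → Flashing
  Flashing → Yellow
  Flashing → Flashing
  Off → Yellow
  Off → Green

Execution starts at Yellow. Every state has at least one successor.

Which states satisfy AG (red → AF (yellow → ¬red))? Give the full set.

none

States satisfying red → AF (yellow → ¬red): {Flashing}.
States satisfying AG (red → AF (yellow → ¬red)): ∅.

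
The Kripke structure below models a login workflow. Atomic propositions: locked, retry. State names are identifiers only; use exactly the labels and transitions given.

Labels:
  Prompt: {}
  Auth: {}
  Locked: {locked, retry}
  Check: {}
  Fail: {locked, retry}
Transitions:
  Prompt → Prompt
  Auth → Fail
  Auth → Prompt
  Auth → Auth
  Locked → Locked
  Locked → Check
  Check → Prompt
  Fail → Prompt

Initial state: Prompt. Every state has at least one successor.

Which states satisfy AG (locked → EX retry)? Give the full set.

{Prompt, Locked, Check}

States satisfying locked → EX retry: {Prompt, Auth, Locked, Check}.
States satisfying AG (locked → EX retry): {Prompt, Locked, Check}.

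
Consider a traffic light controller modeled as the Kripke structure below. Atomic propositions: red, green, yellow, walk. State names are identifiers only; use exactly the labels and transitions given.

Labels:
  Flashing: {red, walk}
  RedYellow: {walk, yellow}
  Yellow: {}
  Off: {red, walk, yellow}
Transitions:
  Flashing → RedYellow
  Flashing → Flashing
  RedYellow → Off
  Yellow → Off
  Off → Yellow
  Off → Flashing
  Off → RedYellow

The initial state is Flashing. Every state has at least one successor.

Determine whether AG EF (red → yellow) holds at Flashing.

States satisfying EF (red → yellow): {Flashing, RedYellow, Yellow, Off}.
States satisfying AG EF (red → yellow): {Flashing, RedYellow, Yellow, Off}.
Every state reachable from Flashing satisfies EF (red → yellow).
Flashing ∈ Sat(AG EF (red → yellow)).

Satisfied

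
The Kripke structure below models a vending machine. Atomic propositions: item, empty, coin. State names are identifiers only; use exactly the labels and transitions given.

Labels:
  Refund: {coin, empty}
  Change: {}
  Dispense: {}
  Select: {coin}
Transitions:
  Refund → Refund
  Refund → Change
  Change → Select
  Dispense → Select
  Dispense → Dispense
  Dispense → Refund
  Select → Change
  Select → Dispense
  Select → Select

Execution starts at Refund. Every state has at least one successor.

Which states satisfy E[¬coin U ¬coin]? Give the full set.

States satisfying ¬coin: {Change, Dispense}.
States satisfying E[¬coin U ¬coin]: {Change, Dispense}.

{Change, Dispense}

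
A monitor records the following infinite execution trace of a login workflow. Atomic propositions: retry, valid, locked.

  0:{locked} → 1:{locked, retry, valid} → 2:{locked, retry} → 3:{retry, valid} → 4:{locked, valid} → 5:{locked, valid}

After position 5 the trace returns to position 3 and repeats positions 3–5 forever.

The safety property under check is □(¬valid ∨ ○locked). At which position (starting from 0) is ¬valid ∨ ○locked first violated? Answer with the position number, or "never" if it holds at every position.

Check ¬valid ∨ ○locked at each position in order: 0 ✓, 1 ✓, 2 ✓, 3 ✓, 4 ✓.
At position 5 the labels are {locked, valid} and the next position 3 has {retry, valid}, so ¬valid ∨ ○locked is false there. This is the first violation.

5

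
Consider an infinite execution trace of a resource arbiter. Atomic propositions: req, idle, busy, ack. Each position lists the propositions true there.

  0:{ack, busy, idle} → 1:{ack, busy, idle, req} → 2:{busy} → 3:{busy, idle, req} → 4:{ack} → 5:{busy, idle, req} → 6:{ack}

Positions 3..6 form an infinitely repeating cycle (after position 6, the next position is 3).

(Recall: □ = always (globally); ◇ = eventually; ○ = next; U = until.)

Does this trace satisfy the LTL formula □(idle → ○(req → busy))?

idle → ○(req → busy) holds at every position 0..6, and those are all positions ever visited, so □(idle → ○(req → busy)) holds.
Positions where idle holds: 0, 1, 3, 5.
Check ○(req → busy) at each: 0→ok, 1→ok, 3→ok, 5→ok.

Yes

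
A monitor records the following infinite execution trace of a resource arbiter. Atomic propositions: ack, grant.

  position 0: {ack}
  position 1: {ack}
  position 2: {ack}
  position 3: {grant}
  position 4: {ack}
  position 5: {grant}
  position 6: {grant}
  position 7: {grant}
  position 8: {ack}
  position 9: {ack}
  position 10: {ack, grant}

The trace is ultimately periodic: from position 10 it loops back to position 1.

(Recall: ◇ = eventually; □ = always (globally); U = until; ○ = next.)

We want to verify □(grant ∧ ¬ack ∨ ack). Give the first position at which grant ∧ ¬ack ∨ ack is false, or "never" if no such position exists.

never

grant ∧ ¬ack ∨ ack holds at every position 0..10, and those are all the positions the trace ever visits, so the invariant □(grant ∧ ¬ack ∨ ack) is never violated.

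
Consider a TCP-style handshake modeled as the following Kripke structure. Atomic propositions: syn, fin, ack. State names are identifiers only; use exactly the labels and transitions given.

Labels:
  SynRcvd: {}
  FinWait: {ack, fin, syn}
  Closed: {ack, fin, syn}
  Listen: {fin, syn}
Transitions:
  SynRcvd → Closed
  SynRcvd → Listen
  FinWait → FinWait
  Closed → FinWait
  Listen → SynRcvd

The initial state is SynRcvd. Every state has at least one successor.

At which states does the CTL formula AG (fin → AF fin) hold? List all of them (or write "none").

States satisfying fin → AF fin: {SynRcvd, FinWait, Closed, Listen}.
States satisfying AG (fin → AF fin): {SynRcvd, FinWait, Closed, Listen}.

{SynRcvd, FinWait, Closed, Listen}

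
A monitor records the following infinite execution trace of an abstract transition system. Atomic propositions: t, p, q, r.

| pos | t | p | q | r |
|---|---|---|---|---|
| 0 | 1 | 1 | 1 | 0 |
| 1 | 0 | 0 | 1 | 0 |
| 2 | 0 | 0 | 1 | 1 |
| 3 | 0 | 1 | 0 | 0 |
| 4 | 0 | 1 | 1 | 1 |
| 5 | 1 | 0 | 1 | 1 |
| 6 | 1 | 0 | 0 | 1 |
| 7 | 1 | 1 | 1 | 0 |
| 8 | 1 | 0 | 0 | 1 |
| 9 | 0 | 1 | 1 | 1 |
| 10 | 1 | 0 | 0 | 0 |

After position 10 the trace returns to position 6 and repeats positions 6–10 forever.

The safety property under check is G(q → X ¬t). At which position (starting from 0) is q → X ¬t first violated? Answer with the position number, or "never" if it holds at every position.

Check q → X ¬t at each position in order: 0 ✓, 1 ✓, 2 ✓, 3 ✓.
At position 4 the labels are {p, q, r} and the next position 5 has {q, r, t}, so q → X ¬t is false there. This is the first violation.

4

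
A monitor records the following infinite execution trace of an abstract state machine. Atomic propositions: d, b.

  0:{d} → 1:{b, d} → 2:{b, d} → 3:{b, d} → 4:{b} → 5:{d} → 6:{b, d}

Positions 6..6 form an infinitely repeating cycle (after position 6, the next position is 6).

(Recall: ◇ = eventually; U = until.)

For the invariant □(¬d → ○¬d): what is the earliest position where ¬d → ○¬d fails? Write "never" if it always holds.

Check ¬d → ○¬d at each position in order: 0 ✓, 1 ✓, 2 ✓, 3 ✓.
At position 4 the labels are {b} and the next position 5 has {d}, so ¬d → ○¬d is false there. This is the first violation.

4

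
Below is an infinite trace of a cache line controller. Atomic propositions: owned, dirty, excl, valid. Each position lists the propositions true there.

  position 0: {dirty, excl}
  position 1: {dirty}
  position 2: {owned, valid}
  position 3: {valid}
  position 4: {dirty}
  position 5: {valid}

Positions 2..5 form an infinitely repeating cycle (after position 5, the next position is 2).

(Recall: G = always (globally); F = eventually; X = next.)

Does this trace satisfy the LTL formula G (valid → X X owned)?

Does not hold

valid → X X owned must hold at every position from 0 onward. It fails at position 2, so G (valid → X X owned) is false.
Positions where valid holds: 2, 3, 5.
Check X X owned at each: 2→fails, 3→fails, 5→fails.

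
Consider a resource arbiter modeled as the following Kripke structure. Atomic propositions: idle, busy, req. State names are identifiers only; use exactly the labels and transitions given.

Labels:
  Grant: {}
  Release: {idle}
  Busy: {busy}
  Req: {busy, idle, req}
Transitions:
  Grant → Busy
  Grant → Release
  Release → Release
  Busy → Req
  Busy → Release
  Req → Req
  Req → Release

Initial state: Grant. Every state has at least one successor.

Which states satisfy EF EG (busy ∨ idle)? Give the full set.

States satisfying EG (busy ∨ idle): {Release, Busy, Req}.
States satisfying EF EG (busy ∨ idle): {Grant, Release, Busy, Req}.

{Grant, Release, Busy, Req}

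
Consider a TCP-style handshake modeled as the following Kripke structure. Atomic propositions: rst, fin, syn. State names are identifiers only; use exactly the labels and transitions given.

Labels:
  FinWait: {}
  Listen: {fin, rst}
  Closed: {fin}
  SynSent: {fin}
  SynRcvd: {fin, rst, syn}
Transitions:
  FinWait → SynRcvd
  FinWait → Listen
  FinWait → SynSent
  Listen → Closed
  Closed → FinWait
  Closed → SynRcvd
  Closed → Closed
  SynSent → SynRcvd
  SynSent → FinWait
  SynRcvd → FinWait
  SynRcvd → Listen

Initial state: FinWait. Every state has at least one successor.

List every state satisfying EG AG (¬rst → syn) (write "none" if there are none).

none

States satisfying AG (¬rst → syn): ∅.
States satisfying EG AG (¬rst → syn): ∅.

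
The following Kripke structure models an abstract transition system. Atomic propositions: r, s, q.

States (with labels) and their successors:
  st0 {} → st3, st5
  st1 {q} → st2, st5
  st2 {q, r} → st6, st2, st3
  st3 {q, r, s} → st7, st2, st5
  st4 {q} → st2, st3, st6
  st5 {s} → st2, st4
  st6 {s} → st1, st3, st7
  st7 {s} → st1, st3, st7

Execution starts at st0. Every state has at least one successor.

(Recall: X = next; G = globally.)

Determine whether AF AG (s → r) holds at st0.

States satisfying AG (s → r): ∅.
States satisfying AF AG (s → r): ∅.
There is a path from st0 along which AG (s → r) never holds.
st0 ∉ Sat(AF AG (s → r)).

Violated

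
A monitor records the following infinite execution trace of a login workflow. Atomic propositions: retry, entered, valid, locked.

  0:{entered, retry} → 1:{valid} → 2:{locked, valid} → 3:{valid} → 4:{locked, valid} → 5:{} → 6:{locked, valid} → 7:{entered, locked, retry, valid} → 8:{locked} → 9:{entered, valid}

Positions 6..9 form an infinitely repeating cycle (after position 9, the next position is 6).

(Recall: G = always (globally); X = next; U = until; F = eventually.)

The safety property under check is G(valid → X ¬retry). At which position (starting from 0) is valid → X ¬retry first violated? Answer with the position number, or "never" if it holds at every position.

Check valid → X ¬retry at each position in order: 0 ✓, 1 ✓, 2 ✓, 3 ✓, 4 ✓, 5 ✓.
At position 6 the labels are {locked, valid} and the next position 7 has {entered, locked, retry, valid}, so valid → X ¬retry is false there. This is the first violation.

6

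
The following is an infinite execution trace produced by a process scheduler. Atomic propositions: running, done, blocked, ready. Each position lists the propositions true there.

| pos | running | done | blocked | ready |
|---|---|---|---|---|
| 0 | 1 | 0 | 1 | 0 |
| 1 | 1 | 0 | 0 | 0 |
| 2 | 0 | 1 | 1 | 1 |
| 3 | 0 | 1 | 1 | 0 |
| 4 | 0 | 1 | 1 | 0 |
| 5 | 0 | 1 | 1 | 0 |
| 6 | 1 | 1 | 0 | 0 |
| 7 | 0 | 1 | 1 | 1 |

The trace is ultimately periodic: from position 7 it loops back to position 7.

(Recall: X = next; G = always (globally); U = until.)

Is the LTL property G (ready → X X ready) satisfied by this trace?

Violated

ready → X X ready must hold at every position from 0 onward. It fails at position 2, so G (ready → X X ready) is false.
Positions where ready holds: 2, 7.
Check X X ready at each: 2→fails, 7→ok.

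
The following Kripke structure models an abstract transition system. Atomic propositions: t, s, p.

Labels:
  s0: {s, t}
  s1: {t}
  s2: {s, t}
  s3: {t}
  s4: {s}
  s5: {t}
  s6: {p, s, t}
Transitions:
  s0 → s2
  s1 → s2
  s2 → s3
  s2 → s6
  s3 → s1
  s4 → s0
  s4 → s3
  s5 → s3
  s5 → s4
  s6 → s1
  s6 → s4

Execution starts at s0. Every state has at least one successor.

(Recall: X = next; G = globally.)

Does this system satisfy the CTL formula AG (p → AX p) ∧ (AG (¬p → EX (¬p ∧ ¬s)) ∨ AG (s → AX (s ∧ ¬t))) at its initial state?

States satisfying p → AX p: {s0, s1, s2, s3, s4, s5}.
States satisfying AG (p → AX p): ∅.
States satisfying ¬p → EX (¬p ∧ ¬s): {s2, s3, s4, s5, s6}.
States satisfying AG (¬p → EX (¬p ∧ ¬s)): ∅.
States satisfying s → AX (s ∧ ¬t): {s1, s3, s5}.
States satisfying AG (s → AX (s ∧ ¬t)): ∅.
States satisfying AG (¬p → EX (¬p ∧ ¬s)) ∨ AG (s → AX (s ∧ ¬t)): ∅.
States satisfying AG (p → AX p) ∧ (AG (¬p → EX (¬p ∧ ¬s)) ∨ AG (s → AX (s ∧ ¬t))): ∅.
s0 ∉ Sat(AG (p → AX p) ∧ (AG (¬p → EX (¬p ∧ ¬s)) ∨ AG (s → AX (s ∧ ¬t)))).

Does not hold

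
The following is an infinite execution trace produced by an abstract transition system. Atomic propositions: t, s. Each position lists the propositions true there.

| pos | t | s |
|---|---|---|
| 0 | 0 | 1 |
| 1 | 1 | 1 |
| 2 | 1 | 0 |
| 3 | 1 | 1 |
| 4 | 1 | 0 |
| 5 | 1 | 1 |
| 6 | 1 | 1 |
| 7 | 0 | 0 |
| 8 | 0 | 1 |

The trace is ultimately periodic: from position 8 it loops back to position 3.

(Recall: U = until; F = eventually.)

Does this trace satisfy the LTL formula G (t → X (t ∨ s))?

No

t → X (t ∨ s) must hold at every position from 0 onward. It fails at position 6, so G (t → X (t ∨ s)) is false.
Positions where t holds: 1, 2, 3, 4, 5, 6.
Check X (t ∨ s) at each: 1→ok, 2→ok, 3→ok, 4→ok, 5→ok, 6→fails.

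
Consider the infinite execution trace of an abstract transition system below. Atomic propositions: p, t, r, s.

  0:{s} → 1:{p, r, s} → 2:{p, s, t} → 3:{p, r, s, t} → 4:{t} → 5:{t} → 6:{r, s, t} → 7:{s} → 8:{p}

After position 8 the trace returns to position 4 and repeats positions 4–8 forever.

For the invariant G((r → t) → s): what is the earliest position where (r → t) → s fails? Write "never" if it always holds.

4

Check (r → t) → s at each position in order: 0 ✓, 1 ✓, 2 ✓, 3 ✓.
At position 4 the labels are {t}, so (r → t) → s is false there. This is the first violation.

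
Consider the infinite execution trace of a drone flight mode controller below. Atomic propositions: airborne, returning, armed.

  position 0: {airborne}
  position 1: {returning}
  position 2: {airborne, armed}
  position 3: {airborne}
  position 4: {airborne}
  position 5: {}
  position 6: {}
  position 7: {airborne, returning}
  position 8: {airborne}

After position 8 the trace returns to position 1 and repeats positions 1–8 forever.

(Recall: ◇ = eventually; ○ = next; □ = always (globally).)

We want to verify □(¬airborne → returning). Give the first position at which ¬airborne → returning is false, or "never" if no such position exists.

Check ¬airborne → returning at each position in order: 0 ✓, 1 ✓, 2 ✓, 3 ✓, 4 ✓.
At position 5 the labels are {}, so ¬airborne → returning is false there. This is the first violation.

5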